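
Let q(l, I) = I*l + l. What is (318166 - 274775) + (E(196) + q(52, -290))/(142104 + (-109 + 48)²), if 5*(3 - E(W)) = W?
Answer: 31637387554/729125 ≈ 43391.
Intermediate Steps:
E(W) = 3 - W/5
q(l, I) = l + I*l
(318166 - 274775) + (E(196) + q(52, -290))/(142104 + (-109 + 48)²) = (318166 - 274775) + ((3 - ⅕*196) + 52*(1 - 290))/(142104 + (-109 + 48)²) = 43391 + ((3 - 196/5) + 52*(-289))/(142104 + (-61)²) = 43391 + (-181/5 - 15028)/(142104 + 3721) = 43391 - 75321/5/145825 = 43391 - 75321/5*1/145825 = 43391 - 75321/729125 = 31637387554/729125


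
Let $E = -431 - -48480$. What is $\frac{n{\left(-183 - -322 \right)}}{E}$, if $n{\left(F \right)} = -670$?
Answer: $- \frac{670}{48049} \approx -0.013944$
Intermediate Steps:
$E = 48049$ ($E = -431 + 48480 = 48049$)
$\frac{n{\left(-183 - -322 \right)}}{E} = - \frac{670}{48049}$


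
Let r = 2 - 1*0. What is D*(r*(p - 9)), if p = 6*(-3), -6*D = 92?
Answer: 828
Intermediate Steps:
D = -46/3 (D = -⅙*92 = -46/3 ≈ -15.333)
r = 2 (r = 2 + 0 = 2)
p = -18
D*(r*(p - 9)) = -92*(-18 - 9)/3 = -92*(-27)/3 = -46/3*(-54) = 828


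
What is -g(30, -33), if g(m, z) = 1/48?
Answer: -1/48 ≈ -0.020833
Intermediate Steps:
g(m, z) = 1/48
-g(30, -33) = -1*1/48 = -1/48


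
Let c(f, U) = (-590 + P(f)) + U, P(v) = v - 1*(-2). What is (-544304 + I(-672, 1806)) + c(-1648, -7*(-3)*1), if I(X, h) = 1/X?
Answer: -367260769/672 ≈ -5.4652e+5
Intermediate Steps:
P(v) = 2 + v (P(v) = v + 2 = 2 + v)
c(f, U) = -588 + U + f (c(f, U) = (-590 + (2 + f)) + U = (-588 + f) + U = -588 + U + f)
(-544304 + I(-672, 1806)) + c(-1648, -7*(-3)*1) = (-544304 + 1/(-672)) + (-588 - 7*(-3)*1 - 1648) = (-544304 - 1/672) + (-588 + 21*1 - 1648) = -365772289/672 + (-588 + 21 - 1648) = -365772289/672 - 2215 = -367260769/672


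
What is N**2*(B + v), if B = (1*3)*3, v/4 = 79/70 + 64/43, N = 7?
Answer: 205093/215 ≈ 953.92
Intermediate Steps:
v = 15754/1505 (v = 4*(79/70 + 64/43) = 4*(7877/3010) = 15754/1505 ≈ 10.468)
B = 9 (B = 3*3 = 9)
N**2*(B + v) = 7**2*(9 + 15754/1505) = 49*(29299/1505) = 205093/215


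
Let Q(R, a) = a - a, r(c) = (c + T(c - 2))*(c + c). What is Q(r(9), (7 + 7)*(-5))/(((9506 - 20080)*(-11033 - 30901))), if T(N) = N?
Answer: 0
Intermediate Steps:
r(c) = 2*c*(-2 + 2*c) (r(c) = (c + (c - 2))*(c + c) = (c + (-2 + c))*(2*c) = (-2 + 2*c)*(2*c) = 2*c*(-2 + 2*c))
Q(R, a) = 0
Q(r(9), (7 + 7)*(-5))/(((9506 - 20080)*(-11033 - 30901))) = 0/(((9506 - 20080)*(-11033 - 30901))) = 0/((-10574*(-41934))) = 0/443410116 = 0*(1/443410116) = 0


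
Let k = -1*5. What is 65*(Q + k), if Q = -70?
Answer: -4875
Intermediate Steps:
k = -5
65*(Q + k) = 65*(-70 - 5) = 65*(-75) = -4875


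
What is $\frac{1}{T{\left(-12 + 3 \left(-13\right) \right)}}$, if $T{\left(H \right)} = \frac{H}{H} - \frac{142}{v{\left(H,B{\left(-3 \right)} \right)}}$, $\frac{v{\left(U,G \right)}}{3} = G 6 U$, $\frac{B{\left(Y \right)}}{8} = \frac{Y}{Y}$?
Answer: $\frac{3672}{3743} \approx 0.98103$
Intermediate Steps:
$B{\left(Y \right)} = 8$ ($B{\left(Y \right)} = 8 \frac{Y}{Y} = 8 \cdot 1 = 8$)
$v{\left(U,G \right)} = 18 G U$ ($v{\left(U,G \right)} = 3 G 6 U = 3 \cdot 6 G U = 18 G U$)
$T{\left(H \right)} = 1 - \frac{71}{72 H}$ ($T{\left(H \right)} = \frac{H}{H} - \frac{142}{18 \cdot 8 H} = 1 - \frac{142}{144 H} = 1 - 142 \frac{1}{144 H} = 1 - \frac{71}{72 H}$)
$\frac{1}{T{\left(-12 + 3 \left(-13\right) \right)}} = \frac{1}{\frac{1}{-12 + 3 \left(-13\right)} \left(- \frac{71}{72} + \left(-12 + 3 \left(-13\right)\right)\right)} = \frac{1}{\frac{1}{-12 - 39} \left(- \frac{71}{72} - 51\right)} = \frac{1}{\frac{1}{-51} \left(- \frac{71}{72} - 51\right)} = \frac{1}{\left(- \frac{1}{51}\right) \left(- \frac{3743}{72}\right)} = \frac{1}{\frac{3743}{3672}} = \frac{3672}{3743}$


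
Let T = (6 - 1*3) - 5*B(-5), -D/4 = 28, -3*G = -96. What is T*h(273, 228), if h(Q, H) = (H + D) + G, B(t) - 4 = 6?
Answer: -6956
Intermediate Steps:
G = 32 (G = -⅓*(-96) = 32)
B(t) = 10 (B(t) = 4 + 6 = 10)
D = -112 (D = -4*28 = -112)
T = -47 (T = (6 - 1*3) - 5*10 = (6 - 3) - 50 = 3 - 50 = -47)
h(Q, H) = -80 + H (h(Q, H) = (H - 112) + 32 = (-112 + H) + 32 = -80 + H)
T*h(273, 228) = -47*(-80 + 228) = -47*148 = -6956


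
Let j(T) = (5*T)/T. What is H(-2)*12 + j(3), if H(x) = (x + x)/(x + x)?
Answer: 17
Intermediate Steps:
H(x) = 1 (H(x) = (2*x)/((2*x)) = (2*x)*(1/(2*x)) = 1)
j(T) = 5
H(-2)*12 + j(3) = 1*12 + 5 = 12 + 5 = 17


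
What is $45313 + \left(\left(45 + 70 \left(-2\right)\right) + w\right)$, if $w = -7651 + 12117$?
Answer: $49684$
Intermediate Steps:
$w = 4466$
$45313 + \left(\left(45 + 70 \left(-2\right)\right) + w\right) = 45313 + \left(\left(45 + 70 \left(-2\right)\right) + 4466\right) = 45313 + \left(\left(45 - 140\right) + 4466\right) = 45313 + \left(-95 + 4466\right) = 45313 + 4371 = 49684$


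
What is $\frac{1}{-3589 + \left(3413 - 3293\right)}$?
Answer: $- \frac{1}{3469} \approx -0.00028827$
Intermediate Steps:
$\frac{1}{-3589 + \left(3413 - 3293\right)} = \frac{1}{-3589 + 120} = \frac{1}{-3469} = - \frac{1}{3469}$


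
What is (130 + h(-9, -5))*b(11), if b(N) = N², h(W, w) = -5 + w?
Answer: 14520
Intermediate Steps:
(130 + h(-9, -5))*b(11) = (130 + (-5 - 5))*11² = (130 - 10)*121 = 120*121 = 14520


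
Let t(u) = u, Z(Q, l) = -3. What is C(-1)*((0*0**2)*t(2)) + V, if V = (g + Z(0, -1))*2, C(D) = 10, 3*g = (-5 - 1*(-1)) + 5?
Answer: -16/3 ≈ -5.3333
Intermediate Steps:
g = 1/3 (g = ((-5 - 1*(-1)) + 5)/3 = ((-5 + 1) + 5)/3 = (-4 + 5)/3 = (1/3)*1 = 1/3 ≈ 0.33333)
V = -16/3 (V = (1/3 - 3)*2 = -8/3*2 = -16/3 ≈ -5.3333)
C(-1)*((0*0**2)*t(2)) + V = 10*((0*0**2)*2) - 16/3 = 10*((0*0)*2) - 16/3 = 10*(0*2) - 16/3 = 10*0 - 16/3 = 0 - 16/3 = -16/3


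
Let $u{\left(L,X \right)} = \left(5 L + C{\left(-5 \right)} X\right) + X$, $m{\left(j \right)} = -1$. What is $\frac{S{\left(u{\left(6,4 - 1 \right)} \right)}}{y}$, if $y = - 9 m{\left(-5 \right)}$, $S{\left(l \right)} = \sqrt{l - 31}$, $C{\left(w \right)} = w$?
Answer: $\frac{i \sqrt{13}}{9} \approx 0.40062 i$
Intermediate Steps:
$u{\left(L,X \right)} = - 4 X + 5 L$ ($u{\left(L,X \right)} = \left(5 L - 5 X\right) + X = \left(- 5 X + 5 L\right) + X = - 4 X + 5 L$)
$S{\left(l \right)} = \sqrt{-31 + l}$
$y = 9$ ($y = \left(-9\right) \left(-1\right) = 9$)
$\frac{S{\left(u{\left(6,4 - 1 \right)} \right)}}{y} = \frac{\sqrt{-31 + \left(- 4 \left(4 - 1\right) + 5 \cdot 6\right)}}{9} = \sqrt{-31 + \left(\left(-4\right) 3 + 30\right)} \frac{1}{9} = \sqrt{-31 + \left(-12 + 30\right)} \frac{1}{9} = \sqrt{-31 + 18} \cdot \frac{1}{9} = \sqrt{-13} \cdot \frac{1}{9} = i \sqrt{13} \cdot \frac{1}{9} = \frac{i \sqrt{13}}{9}$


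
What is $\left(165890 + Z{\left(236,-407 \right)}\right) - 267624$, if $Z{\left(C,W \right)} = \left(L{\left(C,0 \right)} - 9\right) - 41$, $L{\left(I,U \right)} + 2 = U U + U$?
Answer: $-101786$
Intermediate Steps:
$L{\left(I,U \right)} = -2 + U + U^{2}$ ($L{\left(I,U \right)} = -2 + \left(U U + U\right) = -2 + \left(U^{2} + U\right) = -2 + \left(U + U^{2}\right) = -2 + U + U^{2}$)
$Z{\left(C,W \right)} = -52$ ($Z{\left(C,W \right)} = \left(\left(-2 + 0 + 0^{2}\right) - 9\right) - 41 = \left(\left(-2 + 0 + 0\right) - 9\right) - 41 = \left(-2 - 9\right) - 41 = -11 - 41 = -52$)
$\left(165890 + Z{\left(236,-407 \right)}\right) - 267624 = \left(165890 - 52\right) - 267624 = 165838 - 267624 = -101786$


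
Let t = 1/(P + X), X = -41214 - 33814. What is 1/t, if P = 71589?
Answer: -3439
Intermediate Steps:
X = -75028
t = -1/3439 (t = 1/(71589 - 75028) = 1/(-3439) = -1/3439 ≈ -0.00029078)
1/t = 1/(-1/3439) = -3439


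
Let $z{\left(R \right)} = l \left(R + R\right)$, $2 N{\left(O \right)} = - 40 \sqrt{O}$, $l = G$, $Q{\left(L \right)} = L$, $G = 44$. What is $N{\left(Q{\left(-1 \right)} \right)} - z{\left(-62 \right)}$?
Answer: $5456 - 20 i \approx 5456.0 - 20.0 i$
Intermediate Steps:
$l = 44$
$N{\left(O \right)} = - 20 \sqrt{O}$ ($N{\left(O \right)} = \frac{\left(-40\right) \sqrt{O}}{2} = - 20 \sqrt{O}$)
$z{\left(R \right)} = 88 R$ ($z{\left(R \right)} = 44 \left(R + R\right) = 44 \cdot 2 R = 88 R$)
$N{\left(Q{\left(-1 \right)} \right)} - z{\left(-62 \right)} = - 20 \sqrt{-1} - 88 \left(-62\right) = - 20 i - -5456 = - 20 i + 5456 = 5456 - 20 i$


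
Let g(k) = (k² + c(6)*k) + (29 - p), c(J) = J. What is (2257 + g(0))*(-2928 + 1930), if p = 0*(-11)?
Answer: -2281428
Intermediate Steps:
p = 0
g(k) = 29 + k² + 6*k (g(k) = (k² + 6*k) + (29 - 1*0) = (k² + 6*k) + (29 + 0) = (k² + 6*k) + 29 = 29 + k² + 6*k)
(2257 + g(0))*(-2928 + 1930) = (2257 + (29 + 0² + 6*0))*(-2928 + 1930) = (2257 + (29 + 0 + 0))*(-998) = (2257 + 29)*(-998) = 2286*(-998) = -2281428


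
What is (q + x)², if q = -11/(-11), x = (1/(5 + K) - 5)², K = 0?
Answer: 361201/625 ≈ 577.92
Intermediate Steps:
x = 576/25 (x = (1/(5 + 0) - 5)² = (1/5 - 5)² = (⅕ - 5)² = (-24/5)² = 576/25 ≈ 23.040)
q = 1 (q = -11*(-1/11) = 1)
(q + x)² = (1 + 576/25)² = (601/25)² = 361201/625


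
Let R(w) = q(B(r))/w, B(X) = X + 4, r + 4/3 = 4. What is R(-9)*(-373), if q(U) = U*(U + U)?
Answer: 298400/81 ≈ 3683.9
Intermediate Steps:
r = 8/3 (r = -4/3 + 4 = 8/3 ≈ 2.6667)
B(X) = 4 + X
q(U) = 2*U**2 (q(U) = U*(2*U) = 2*U**2)
R(w) = 800/(9*w) (R(w) = (2*(4 + 8/3)**2)/w = (2*(20/3)**2)/w = (2*(400/9))/w = 800/(9*w))
R(-9)*(-373) = ((800/9)/(-9))*(-373) = ((800/9)*(-1/9))*(-373) = -800/81*(-373) = 298400/81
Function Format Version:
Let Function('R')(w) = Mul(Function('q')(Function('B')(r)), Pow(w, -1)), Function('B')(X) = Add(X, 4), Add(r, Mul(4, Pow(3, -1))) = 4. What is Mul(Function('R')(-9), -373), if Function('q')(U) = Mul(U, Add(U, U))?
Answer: Rational(298400, 81) ≈ 3683.9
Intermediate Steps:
r = Rational(8, 3) (r = Add(Rational(-4, 3), 4) = Rational(8, 3) ≈ 2.6667)
Function('B')(X) = Add(4, X)
Function('q')(U) = Mul(2, Pow(U, 2)) (Function('q')(U) = Mul(U, Mul(2, U)) = Mul(2, Pow(U, 2)))
Function('R')(w) = Mul(Rational(800, 9), Pow(w, -1)) (Function('R')(w) = Mul(Mul(2, Pow(Add(4, Rational(8, 3)), 2)), Pow(w, -1)) = Mul(Mul(2, Pow(Rational(20, 3), 2)), Pow(w, -1)) = Mul(Mul(2, Rational(400, 9)), Pow(w, -1)) = Mul(Rational(800, 9), Pow(w, -1)))
Mul(Function('R')(-9), -373) = Mul(Mul(Rational(800, 9), Pow(-9, -1)), -373) = Mul(Mul(Rational(800, 9), Rational(-1, 9)), -373) = Mul(Rational(-800, 81), -373) = Rational(298400, 81)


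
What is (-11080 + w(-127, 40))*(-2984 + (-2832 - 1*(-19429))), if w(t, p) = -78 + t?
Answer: -153622705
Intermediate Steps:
(-11080 + w(-127, 40))*(-2984 + (-2832 - 1*(-19429))) = (-11080 + (-78 - 127))*(-2984 + (-2832 - 1*(-19429))) = (-11080 - 205)*(-2984 + (-2832 + 19429)) = -11285*(-2984 + 16597) = -11285*13613 = -153622705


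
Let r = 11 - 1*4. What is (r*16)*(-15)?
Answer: -1680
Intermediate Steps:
r = 7 (r = 11 - 4 = 7)
(r*16)*(-15) = (7*16)*(-15) = 112*(-15) = -1680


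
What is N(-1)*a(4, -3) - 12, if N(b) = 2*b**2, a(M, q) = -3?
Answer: -18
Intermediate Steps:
N(-1)*a(4, -3) - 12 = (2*(-1)**2)*(-3) - 12 = (2*1)*(-3) - 12 = 2*(-3) - 12 = -6 - 12 = -18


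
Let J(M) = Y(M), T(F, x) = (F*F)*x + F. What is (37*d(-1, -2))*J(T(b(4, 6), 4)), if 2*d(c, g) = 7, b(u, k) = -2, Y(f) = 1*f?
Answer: 1813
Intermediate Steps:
Y(f) = f
d(c, g) = 7/2 (d(c, g) = (½)*7 = 7/2)
T(F, x) = F + x*F² (T(F, x) = F²*x + F = x*F² + F = F + x*F²)
J(M) = M
(37*d(-1, -2))*J(T(b(4, 6), 4)) = (37*(7/2))*(-2*(1 - 2*4)) = 259*(-2*(1 - 8))/2 = 259*(-2*(-7))/2 = (259/2)*14 = 1813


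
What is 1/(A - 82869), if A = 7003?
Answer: -1/75866 ≈ -1.3181e-5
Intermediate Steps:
1/(A - 82869) = 1/(7003 - 82869) = 1/(-75866) = -1/75866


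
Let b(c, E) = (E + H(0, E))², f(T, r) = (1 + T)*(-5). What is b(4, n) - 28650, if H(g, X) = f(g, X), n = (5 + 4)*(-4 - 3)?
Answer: -24026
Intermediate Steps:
f(T, r) = -5 - 5*T
n = -63 (n = 9*(-7) = -63)
H(g, X) = -5 - 5*g
b(c, E) = (-5 + E)² (b(c, E) = (E + (-5 - 5*0))² = (E + (-5 + 0))² = (E - 5)² = (-5 + E)²)
b(4, n) - 28650 = (-5 - 63)² - 28650 = (-68)² - 28650 = 4624 - 28650 = -24026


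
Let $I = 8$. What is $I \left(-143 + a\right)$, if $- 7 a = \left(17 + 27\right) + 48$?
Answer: $- \frac{8744}{7} \approx -1249.1$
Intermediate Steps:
$a = - \frac{92}{7}$ ($a = - \frac{\left(17 + 27\right) + 48}{7} = - \frac{44 + 48}{7} = \left(- \frac{1}{7}\right) 92 = - \frac{92}{7} \approx -13.143$)
$I \left(-143 + a\right) = 8 \left(-143 - \frac{92}{7}\right) = 8 \left(- \frac{1093}{7}\right) = - \frac{8744}{7}$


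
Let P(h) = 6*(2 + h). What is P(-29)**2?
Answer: 26244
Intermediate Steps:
P(h) = 12 + 6*h
P(-29)**2 = (12 + 6*(-29))**2 = (12 - 174)**2 = (-162)**2 = 26244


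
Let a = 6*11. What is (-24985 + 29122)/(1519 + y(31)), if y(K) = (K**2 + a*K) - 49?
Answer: 4137/4477 ≈ 0.92406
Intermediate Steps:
a = 66
y(K) = -49 + K**2 + 66*K (y(K) = (K**2 + 66*K) - 49 = -49 + K**2 + 66*K)
(-24985 + 29122)/(1519 + y(31)) = (-24985 + 29122)/(1519 + (-49 + 31**2 + 66*31)) = 4137/(1519 + (-49 + 961 + 2046)) = 4137/(1519 + 2958) = 4137/4477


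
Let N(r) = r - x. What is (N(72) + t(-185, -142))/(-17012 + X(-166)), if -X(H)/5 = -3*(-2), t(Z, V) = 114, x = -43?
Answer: -229/17042 ≈ -0.013437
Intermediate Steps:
X(H) = -30 (X(H) = -(-15)*(-2) = -5*6 = -30)
N(r) = 43 + r (N(r) = r - 1*(-43) = r + 43 = 43 + r)
(N(72) + t(-185, -142))/(-17012 + X(-166)) = ((43 + 72) + 114)/(-17012 - 30) = (115 + 114)/(-17042) = 229*(-1/17042) = -229/17042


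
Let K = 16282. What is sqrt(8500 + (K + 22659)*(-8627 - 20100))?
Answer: I*sqrt(1118649607) ≈ 33446.0*I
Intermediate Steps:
sqrt(8500 + (K + 22659)*(-8627 - 20100)) = sqrt(8500 + (16282 + 22659)*(-8627 - 20100)) = sqrt(8500 + 38941*(-28727)) = sqrt(8500 - 1118658107) = sqrt(-1118649607) = I*sqrt(1118649607)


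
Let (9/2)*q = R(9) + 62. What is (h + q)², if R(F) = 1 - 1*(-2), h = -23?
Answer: 5929/81 ≈ 73.198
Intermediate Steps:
R(F) = 3 (R(F) = 1 + 2 = 3)
q = 130/9 (q = 2*(3 + 62)/9 = (2/9)*65 = 130/9 ≈ 14.444)
(h + q)² = (-23 + 130/9)² = (-77/9)² = 5929/81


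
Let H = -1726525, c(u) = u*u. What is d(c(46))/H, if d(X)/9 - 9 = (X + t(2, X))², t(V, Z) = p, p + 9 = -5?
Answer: -39765717/1726525 ≈ -23.032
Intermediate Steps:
p = -14 (p = -9 - 5 = -14)
t(V, Z) = -14
c(u) = u²
d(X) = 81 + 9*(-14 + X)² (d(X) = 81 + 9*(X - 14)² = 81 + 9*(-14 + X)²)
d(c(46))/H = (81 + 9*(-14 + 46²)²)/(-1726525) = (81 + 9*(-14 + 2116)²)*(-1/1726525) = (81 + 9*2102²)*(-1/1726525) = (81 + 9*4418404)*(-1/1726525) = (81 + 39765636)*(-1/1726525) = 39765717*(-1/1726525) = -39765717/1726525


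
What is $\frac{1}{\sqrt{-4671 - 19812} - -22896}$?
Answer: $\frac{7632}{174750433} - \frac{i \sqrt{24483}}{524251299} \approx 4.3674 \cdot 10^{-5} - 2.9846 \cdot 10^{-7} i$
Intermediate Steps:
$\frac{1}{\sqrt{-4671 - 19812} - -22896} = \frac{1}{\sqrt{-24483} + 22896} = \frac{1}{i \sqrt{24483} + 22896} = \frac{1}{22896 + i \sqrt{24483}}$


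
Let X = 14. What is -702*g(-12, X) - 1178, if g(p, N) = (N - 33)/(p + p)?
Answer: -6935/4 ≈ -1733.8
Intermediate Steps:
g(p, N) = (-33 + N)/(2*p) (g(p, N) = (-33 + N)/((2*p)) = (-33 + N)*(1/(2*p)) = (-33 + N)/(2*p))
-702*g(-12, X) - 1178 = -351*(-33 + 14)/(-12) - 1178 = -351*(-1)*(-19)/12 - 1178 = -702*19/24 - 1178 = -2223/4 - 1178 = -6935/4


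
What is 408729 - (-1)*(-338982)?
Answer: 69747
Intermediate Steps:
408729 - (-1)*(-338982) = 408729 - 1*338982 = 408729 - 338982 = 69747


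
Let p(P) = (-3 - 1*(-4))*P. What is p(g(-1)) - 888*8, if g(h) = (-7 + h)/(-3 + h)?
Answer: -7102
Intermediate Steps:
g(h) = (-7 + h)/(-3 + h)
p(P) = P (p(P) = (-3 + 4)*P = 1*P = P)
p(g(-1)) - 888*8 = (-7 - 1)/(-3 - 1) - 888*8 = -8/(-4) - 1*7104 = -¼*(-8) - 7104 = 2 - 7104 = -7102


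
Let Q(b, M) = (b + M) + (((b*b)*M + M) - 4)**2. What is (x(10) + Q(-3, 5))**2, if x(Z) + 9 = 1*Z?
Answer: 4490161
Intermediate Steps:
Q(b, M) = M + b + (-4 + M + M*b**2)**2 (Q(b, M) = (M + b) + ((b**2*M + M) - 4)**2 = (M + b) + ((M*b**2 + M) - 4)**2 = (M + b) + ((M + M*b**2) - 4)**2 = (M + b) + (-4 + M + M*b**2)**2 = M + b + (-4 + M + M*b**2)**2)
x(Z) = -9 + Z (x(Z) = -9 + 1*Z = -9 + Z)
(x(10) + Q(-3, 5))**2 = ((-9 + 10) + (5 - 3 + (-4 + 5 + 5*(-3)**2)**2))**2 = (1 + (5 - 3 + (-4 + 5 + 5*9)**2))**2 = (1 + (5 - 3 + (-4 + 5 + 45)**2))**2 = (1 + (5 - 3 + 46**2))**2 = (1 + (5 - 3 + 2116))**2 = (1 + 2118)**2 = 2119**2 = 4490161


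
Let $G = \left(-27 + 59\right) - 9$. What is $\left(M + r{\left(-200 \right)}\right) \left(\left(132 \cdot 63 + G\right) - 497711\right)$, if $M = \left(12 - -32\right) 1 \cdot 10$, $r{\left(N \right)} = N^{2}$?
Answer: $-19790203680$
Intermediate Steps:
$G = 23$ ($G = 32 - 9 = 23$)
$M = 440$ ($M = \left(12 + 32\right) 1 \cdot 10 = 44 \cdot 1 \cdot 10 = 44 \cdot 10 = 440$)
$\left(M + r{\left(-200 \right)}\right) \left(\left(132 \cdot 63 + G\right) - 497711\right) = \left(440 + \left(-200\right)^{2}\right) \left(\left(132 \cdot 63 + 23\right) - 497711\right) = \left(440 + 40000\right) \left(\left(8316 + 23\right) - 497711\right) = 40440 \left(8339 - 497711\right) = 40440 \left(-489372\right) = -19790203680$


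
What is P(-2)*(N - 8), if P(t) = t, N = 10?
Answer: -4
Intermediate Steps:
P(-2)*(N - 8) = -2*(10 - 8) = -2*2 = -4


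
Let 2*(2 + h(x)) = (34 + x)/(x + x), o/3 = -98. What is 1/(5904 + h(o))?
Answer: 294/1735253 ≈ 0.00016943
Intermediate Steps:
o = -294 (o = 3*(-98) = -294)
h(x) = -2 + (34 + x)/(4*x) (h(x) = -2 + ((34 + x)/(x + x))/2 = -2 + ((34 + x)/((2*x)))/2 = -2 + ((34 + x)*(1/(2*x)))/2 = -2 + ((34 + x)/(2*x))/2 = -2 + (34 + x)/(4*x))
1/(5904 + h(o)) = 1/(5904 + (1/4)*(34 - 7*(-294))/(-294)) = 1/(5904 + (1/4)*(-1/294)*(34 + 2058)) = 1/(5904 + (1/4)*(-1/294)*2092) = 1/(5904 - 523/294) = 1/(1735253/294) = 294/1735253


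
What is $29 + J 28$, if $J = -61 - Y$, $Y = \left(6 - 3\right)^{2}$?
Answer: $-1931$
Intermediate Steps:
$Y = 9$ ($Y = 3^{2} = 9$)
$J = -70$ ($J = -61 - 9 = -70$)
$29 + J 28 = 29 - 1960 = -1931$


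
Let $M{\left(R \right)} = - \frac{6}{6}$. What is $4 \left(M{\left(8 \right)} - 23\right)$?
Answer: $-96$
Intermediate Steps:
$M{\left(R \right)} = -1$ ($M{\left(R \right)} = \left(-6\right) \frac{1}{6} = -1$)
$4 \left(M{\left(8 \right)} - 23\right) = 4 \left(-1 - 23\right) = 4 \left(-24\right) = -96$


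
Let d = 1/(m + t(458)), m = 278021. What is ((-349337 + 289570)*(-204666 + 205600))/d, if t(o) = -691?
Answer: -15481220090740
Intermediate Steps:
d = 1/277330 (d = 1/(278021 - 691) = 1/277330 ≈ 3.6058e-6)
((-349337 + 289570)*(-204666 + 205600))/d = ((-349337 + 289570)*(-204666 + 205600))/(1/277330) = -59767*934*277330 = -55822378*277330 = -15481220090740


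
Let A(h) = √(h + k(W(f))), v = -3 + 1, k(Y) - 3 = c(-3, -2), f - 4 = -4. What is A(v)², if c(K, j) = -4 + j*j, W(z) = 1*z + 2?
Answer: 1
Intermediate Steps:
f = 0 (f = 4 - 4 = 0)
W(z) = 2 + z (W(z) = z + 2 = 2 + z)
c(K, j) = -4 + j²
k(Y) = 3 (k(Y) = 3 + (-4 + (-2)²) = 3 + (-4 + 4) = 3 + 0 = 3)
v = -2
A(h) = √(3 + h) (A(h) = √(h + 3) = √(3 + h))
A(v)² = (√(3 - 2))² = (√1)² = 1² = 1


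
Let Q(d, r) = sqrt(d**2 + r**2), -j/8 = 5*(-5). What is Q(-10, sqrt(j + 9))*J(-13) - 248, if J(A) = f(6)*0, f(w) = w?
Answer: -248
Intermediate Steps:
j = 200 (j = -40*(-5) = -8*(-25) = 200)
J(A) = 0 (J(A) = 6*0 = 0)
Q(-10, sqrt(j + 9))*J(-13) - 248 = sqrt((-10)**2 + (sqrt(200 + 9))**2)*0 - 248 = sqrt(100 + (sqrt(209))**2)*0 - 248 = sqrt(100 + 209)*0 - 248 = sqrt(309)*0 - 248 = 0 - 248 = -248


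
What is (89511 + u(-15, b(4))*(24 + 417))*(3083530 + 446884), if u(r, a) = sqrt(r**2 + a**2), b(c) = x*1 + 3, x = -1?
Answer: 316010887554 + 1556912574*sqrt(229) ≈ 3.3957e+11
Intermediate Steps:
b(c) = 2 (b(c) = -1*1 + 3 = -1 + 3 = 2)
u(r, a) = sqrt(a**2 + r**2)
(89511 + u(-15, b(4))*(24 + 417))*(3083530 + 446884) = (89511 + sqrt(2**2 + (-15)**2)*(24 + 417))*(3083530 + 446884) = (89511 + sqrt(4 + 225)*441)*3530414 = (89511 + sqrt(229)*441)*3530414 = (89511 + 441*sqrt(229))*3530414 = 316010887554 + 1556912574*sqrt(229)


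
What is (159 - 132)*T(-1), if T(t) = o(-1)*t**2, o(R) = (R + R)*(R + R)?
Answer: 108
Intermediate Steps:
o(R) = 4*R**2 (o(R) = (2*R)*(2*R) = 4*R**2)
T(t) = 4*t**2 (T(t) = (4*(-1)**2)*t**2 = (4*1)*t**2 = 4*t**2)
(159 - 132)*T(-1) = (159 - 132)*(4*(-1)**2) = 27*(4*1) = 27*4 = 108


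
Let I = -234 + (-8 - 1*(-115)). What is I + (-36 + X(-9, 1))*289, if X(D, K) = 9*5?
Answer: 2474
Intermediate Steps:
X(D, K) = 45
I = -127 (I = -234 + (-8 + 115) = -234 + 107 = -127)
I + (-36 + X(-9, 1))*289 = -127 + (-36 + 45)*289 = -127 + 9*289 = -127 + 2601 = 2474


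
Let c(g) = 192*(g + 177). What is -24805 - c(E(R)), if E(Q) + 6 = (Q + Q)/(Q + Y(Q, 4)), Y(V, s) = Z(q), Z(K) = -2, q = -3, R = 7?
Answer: -290873/5 ≈ -58175.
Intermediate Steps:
Y(V, s) = -2
E(Q) = -6 + 2*Q/(-2 + Q) (E(Q) = -6 + (Q + Q)/(Q - 2) = -6 + (2*Q)/(-2 + Q) = -6 + 2*Q/(-2 + Q))
c(g) = 33984 + 192*g (c(g) = 192*(177 + g) = 33984 + 192*g)
-24805 - c(E(R)) = -24805 - (33984 + 192*(4*(3 - 1*7)/(-2 + 7))) = -24805 - (33984 + 192*(4*(3 - 7)/5)) = -24805 - (33984 + 192*(4*(⅕)*(-4))) = -24805 - (33984 + 192*(-16/5)) = -24805 - (33984 - 3072/5) = -24805 - 1*166848/5 = -24805 - 166848/5 = -290873/5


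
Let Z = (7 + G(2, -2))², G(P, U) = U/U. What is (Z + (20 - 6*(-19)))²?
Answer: 39204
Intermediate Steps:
G(P, U) = 1
Z = 64 (Z = (7 + 1)² = 8² = 64)
(Z + (20 - 6*(-19)))² = (64 + (20 - 6*(-19)))² = (64 + (20 + 114))² = (64 + 134)² = 198² = 39204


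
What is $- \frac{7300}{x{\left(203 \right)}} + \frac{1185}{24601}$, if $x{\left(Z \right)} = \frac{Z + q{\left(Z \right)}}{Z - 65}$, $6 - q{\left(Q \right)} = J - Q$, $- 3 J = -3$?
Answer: $- \frac{8260853455}{3370337} \approx -2451.0$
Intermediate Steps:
$J = 1$ ($J = \left(- \frac{1}{3}\right) \left(-3\right) = 1$)
$q{\left(Q \right)} = 5 + Q$ ($q{\left(Q \right)} = 6 - \left(1 - Q\right) = 6 + \left(-1 + Q\right) = 5 + Q$)
$x{\left(Z \right)} = \frac{5 + 2 Z}{-65 + Z}$ ($x{\left(Z \right)} = \frac{Z + \left(5 + Z\right)}{Z - 65} = \frac{5 + 2 Z}{-65 + Z}$)
$- \frac{7300}{x{\left(203 \right)}} + \frac{1185}{24601} = - \frac{7300}{\frac{1}{-65 + 203} \left(5 + 2 \cdot 203\right)} + \frac{1185}{24601} = - \frac{7300}{\frac{1}{138} \left(5 + 406\right)} + 1185 \cdot \frac{1}{24601} = - \frac{7300}{\frac{1}{138} \cdot 411} + \frac{1185}{24601} = - \frac{7300}{\frac{137}{46}} + \frac{1185}{24601} = \left(-7300\right) \frac{46}{137} + \frac{1185}{24601} = - \frac{335800}{137} + \frac{1185}{24601} = - \frac{8260853455}{3370337}$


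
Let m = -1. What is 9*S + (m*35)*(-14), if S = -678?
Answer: -5612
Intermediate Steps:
9*S + (m*35)*(-14) = 9*(-678) - 1*35*(-14) = -6102 - 35*(-14) = -6102 + 490 = -5612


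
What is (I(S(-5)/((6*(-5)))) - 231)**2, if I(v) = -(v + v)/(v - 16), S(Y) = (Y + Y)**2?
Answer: 45010681/841 ≈ 53520.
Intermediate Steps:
S(Y) = 4*Y**2 (S(Y) = (2*Y)**2 = 4*Y**2)
I(v) = -2*v/(-16 + v)
(I(S(-5)/((6*(-5)))) - 231)**2 = (-2*(4*(-5)**2)/((6*(-5)))/(-16 + (4*(-5)**2)/((6*(-5)))) - 231)**2 = (-2*(4*25)/(-30)/(-16 + (4*25)/(-30)) - 231)**2 = (-2*100*(-1/30)/(-16 + 100*(-1/30)) - 231)**2 = (-2*(-10/3)/(-16 - 10/3) - 231)**2 = (-2*(-10/3)/(-58/3) - 231)**2 = (-2*(-10/3)*(-3/58) - 231)**2 = (-10/29 - 231)**2 = (-6709/29)**2 = 45010681/841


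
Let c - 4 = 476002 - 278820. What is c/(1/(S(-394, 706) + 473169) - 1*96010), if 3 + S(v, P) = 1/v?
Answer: -18380436943979/8949447480818 ≈ -2.0538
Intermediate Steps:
S(v, P) = -3 + 1/v
c = 197186 (c = 4 + (476002 - 278820) = 4 + 197182 = 197186)
c/(1/(S(-394, 706) + 473169) - 1*96010) = 197186/(1/((-3 + 1/(-394)) + 473169) - 1*96010) = 197186/(1/((-3 - 1/394) + 473169) - 96010) = 197186/(1/(-1183/394 + 473169) - 96010) = 197186/(1/(186427403/394) - 96010) = 197186/(394/186427403 - 96010) = 197186/(-17898894961636/186427403) = 197186*(-186427403/17898894961636) = -18380436943979/8949447480818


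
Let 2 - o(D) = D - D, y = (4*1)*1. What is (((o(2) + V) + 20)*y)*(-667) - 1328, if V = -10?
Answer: -33344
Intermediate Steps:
y = 4 (y = 4*1 = 4)
o(D) = 2 (o(D) = 2 - (D - D) = 2 - 1*0 = 2 + 0 = 2)
(((o(2) + V) + 20)*y)*(-667) - 1328 = (((2 - 10) + 20)*4)*(-667) - 1328 = ((-8 + 20)*4)*(-667) - 1328 = (12*4)*(-667) - 1328 = 48*(-667) - 1328 = -32016 - 1328 = -33344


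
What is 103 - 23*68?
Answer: -1461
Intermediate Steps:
103 - 23*68 = 103 - 1564 = -1461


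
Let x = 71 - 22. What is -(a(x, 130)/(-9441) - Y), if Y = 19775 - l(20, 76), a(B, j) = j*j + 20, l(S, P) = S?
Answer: 20724875/1049 ≈ 19757.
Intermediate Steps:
x = 49
a(B, j) = 20 + j² (a(B, j) = j² + 20 = 20 + j²)
Y = 19755 (Y = 19775 - 1*20 = 19775 - 20 = 19755)
-(a(x, 130)/(-9441) - Y) = -((20 + 130²)/(-9441) - 1*19755) = -((20 + 16900)*(-1/9441) - 19755) = -(16920*(-1/9441) - 19755) = -(-1880/1049 - 19755) = -1*(-20724875/1049) = 20724875/1049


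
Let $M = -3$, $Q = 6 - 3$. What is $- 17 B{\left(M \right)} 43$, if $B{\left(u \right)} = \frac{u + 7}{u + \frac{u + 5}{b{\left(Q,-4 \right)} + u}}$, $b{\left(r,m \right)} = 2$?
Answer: $\frac{2924}{5} \approx 584.8$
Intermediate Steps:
$Q = 3$
$B{\left(u \right)} = \frac{7 + u}{u + \frac{5 + u}{2 + u}}$ ($B{\left(u \right)} = \frac{u + 7}{u + \frac{u + 5}{2 + u}} = \frac{7 + u}{u + \frac{5 + u}{2 + u}}$)
$- 17 B{\left(M \right)} 43 = - 17 \frac{14 + \left(-3\right)^{2} + 9 \left(-3\right)}{5 + \left(-3\right)^{2} + 3 \left(-3\right)} 43 = - 17 \frac{14 + 9 - 27}{5 + 9 - 9} \cdot 43 = - 17 \cdot \frac{1}{5} \left(-4\right) 43 = \left(-17\right) \left(- \frac{4}{5}\right) 43 = \frac{68}{5} \cdot 43 = \frac{2924}{5}$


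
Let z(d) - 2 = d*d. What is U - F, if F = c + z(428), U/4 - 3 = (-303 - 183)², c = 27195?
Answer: 734415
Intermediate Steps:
z(d) = 2 + d² (z(d) = 2 + d*d = 2 + d²)
U = 944796 (U = 12 + 4*(-303 - 183)² = 12 + 4*(-486)² = 12 + 4*236196 = 12 + 944784 = 944796)
F = 210381 (F = 27195 + (2 + 428²) = 27195 + (2 + 183184) = 27195 + 183186 = 210381)
U - F = 944796 - 1*210381 = 944796 - 210381 = 734415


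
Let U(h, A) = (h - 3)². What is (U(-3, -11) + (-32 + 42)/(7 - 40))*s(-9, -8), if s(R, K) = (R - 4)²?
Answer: 199082/33 ≈ 6032.8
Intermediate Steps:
s(R, K) = (-4 + R)²
U(h, A) = (-3 + h)²
(U(-3, -11) + (-32 + 42)/(7 - 40))*s(-9, -8) = ((-3 - 3)² + (-32 + 42)/(7 - 40))*(-4 - 9)² = ((-6)² + 10/(-33))*(-13)² = (36 + 10*(-1/33))*169 = (36 - 10/33)*169 = (1178/33)*169 = 199082/33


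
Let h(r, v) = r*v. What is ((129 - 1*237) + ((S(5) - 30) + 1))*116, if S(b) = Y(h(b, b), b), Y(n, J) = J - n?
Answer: -18212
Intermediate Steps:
S(b) = b - b² (S(b) = b - b*b = b - b²)
((129 - 1*237) + ((S(5) - 30) + 1))*116 = ((129 - 1*237) + ((5*(1 - 1*5) - 30) + 1))*116 = ((129 - 237) + ((5*(1 - 5) - 30) + 1))*116 = (-108 + ((5*(-4) - 30) + 1))*116 = (-108 + ((-20 - 30) + 1))*116 = (-108 + (-50 + 1))*116 = (-108 - 49)*116 = -157*116 = -18212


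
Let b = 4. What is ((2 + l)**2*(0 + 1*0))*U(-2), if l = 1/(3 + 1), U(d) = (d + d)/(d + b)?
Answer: 0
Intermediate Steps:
U(d) = 2*d/(4 + d) (U(d) = (d + d)/(d + 4) = (2*d)/(4 + d) = 2*d/(4 + d))
l = 1/4 ≈ 0.25000
((2 + l)**2*(0 + 1*0))*U(-2) = ((2 + 1/4)**2*(0 + 1*0))*(2*(-2)/(4 - 2)) = ((9/4)**2*(0 + 0))*(2*(-2)/2) = ((81/16)*0)*(2*(-2)*(1/2)) = 0*(-2) = 0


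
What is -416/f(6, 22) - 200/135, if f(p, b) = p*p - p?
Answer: -2072/135 ≈ -15.348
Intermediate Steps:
f(p, b) = p**2 - p
-416/f(6, 22) - 200/135 = -416*1/(6*(-1 + 6)) - 200/135 = -416/(6*5) - 200*1/135 = -416/30 - 40/27 = -416*1/30 - 40/27 = -208/15 - 40/27 = -2072/135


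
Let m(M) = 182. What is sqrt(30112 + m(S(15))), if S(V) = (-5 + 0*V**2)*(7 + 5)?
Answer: 9*sqrt(374) ≈ 174.05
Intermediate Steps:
S(V) = -60 (S(V) = (-5 + 0)*12 = -5*12 = -60)
sqrt(30112 + m(S(15))) = sqrt(30112 + 182) = sqrt(30294) = 9*sqrt(374)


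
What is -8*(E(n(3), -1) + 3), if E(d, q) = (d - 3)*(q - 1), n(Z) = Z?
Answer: -24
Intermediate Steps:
E(d, q) = (-1 + q)*(-3 + d) (E(d, q) = (-3 + d)*(-1 + q) = (-1 + q)*(-3 + d))
-8*(E(n(3), -1) + 3) = -8*((3 - 1*3 - 3*(-1) + 3*(-1)) + 3) = -8*((3 - 3 + 3 - 3) + 3) = -8*(0 + 3) = -8*3 = -24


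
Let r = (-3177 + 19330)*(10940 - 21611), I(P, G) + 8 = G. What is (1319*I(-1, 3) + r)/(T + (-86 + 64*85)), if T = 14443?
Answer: -172375258/19797 ≈ -8707.1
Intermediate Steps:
I(P, G) = -8 + G
r = -172368663 (r = 16153*(-10671) = -172368663)
(1319*I(-1, 3) + r)/(T + (-86 + 64*85)) = (1319*(-8 + 3) - 172368663)/(14443 + (-86 + 64*85)) = (1319*(-5) - 172368663)/(14443 + (-86 + 5440)) = (-6595 - 172368663)/(14443 + 5354) = -172375258/19797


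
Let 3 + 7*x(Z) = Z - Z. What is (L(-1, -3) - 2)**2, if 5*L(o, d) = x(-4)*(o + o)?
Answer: 4096/1225 ≈ 3.3437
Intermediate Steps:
x(Z) = -3/7 (x(Z) = -3/7 + (Z - Z)/7 = -3/7 + (1/7)*0 = -3/7 + 0 = -3/7)
L(o, d) = -6*o/35 (L(o, d) = (-3*(o + o)/7)/5 = (-6*o/7)/5 = -6*o/35)
(L(-1, -3) - 2)**2 = (-6/35*(-1) - 2)**2 = (6/35 - 2)**2 = (-64/35)**2 = 4096/1225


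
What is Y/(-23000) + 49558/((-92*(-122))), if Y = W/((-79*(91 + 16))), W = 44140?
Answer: 5236691429/1185955900 ≈ 4.4156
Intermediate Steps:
Y = -44140/8453 (Y = 44140/((-79*(91 + 16))) = 44140/((-79*107)) = 44140/(-8453) = 44140*(-1/8453) = -44140/8453 ≈ -5.2218)
Y/(-23000) + 49558/((-92*(-122))) = -44140/8453/(-23000) + 49558/((-92*(-122))) = -44140/8453*(-1/23000) + 49558/11224 = 2207/9720950 + 49558*(1/11224) = 2207/9720950 + 24779/5612 = 5236691429/1185955900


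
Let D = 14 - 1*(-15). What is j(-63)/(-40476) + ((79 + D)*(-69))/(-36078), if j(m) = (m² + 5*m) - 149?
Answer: 29195627/243382188 ≈ 0.11996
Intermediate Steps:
j(m) = -149 + m² + 5*m
D = 29 (D = 14 + 15 = 29)
j(-63)/(-40476) + ((79 + D)*(-69))/(-36078) = (-149 + (-63)² + 5*(-63))/(-40476) + ((79 + 29)*(-69))/(-36078) = (-149 + 3969 - 315)*(-1/40476) + (108*(-69))*(-1/36078) = 3505*(-1/40476) - 7452*(-1/36078) = -3505/40476 + 1242/6013 = 29195627/243382188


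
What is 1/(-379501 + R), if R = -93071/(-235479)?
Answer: -235479/89364422908 ≈ -2.6350e-6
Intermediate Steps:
R = 93071/235479 (R = -93071*(-1/235479) = 93071/235479 ≈ 0.39524)
1/(-379501 + R) = 1/(-379501 + 93071/235479) = 1/(-89364422908/235479) = -235479/89364422908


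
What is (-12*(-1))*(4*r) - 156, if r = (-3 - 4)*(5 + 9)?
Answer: -4860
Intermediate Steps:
r = -98 (r = -7*14 = -98)
(-12*(-1))*(4*r) - 156 = (-12*(-1))*(4*(-98)) - 156 = 12*(-392) - 156 = -4704 - 156 = -4860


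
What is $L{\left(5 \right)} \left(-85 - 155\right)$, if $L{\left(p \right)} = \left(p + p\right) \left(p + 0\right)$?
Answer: $-12000$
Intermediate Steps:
$L{\left(p \right)} = 2 p^{2}$ ($L{\left(p \right)} = 2 p p = 2 p^{2}$)
$L{\left(5 \right)} \left(-85 - 155\right) = 2 \cdot 5^{2} \left(-85 - 155\right) = 2 \cdot 25 \left(-240\right) = 50 \left(-240\right) = -12000$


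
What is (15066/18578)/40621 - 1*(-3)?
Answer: 1131992940/377328469 ≈ 3.0000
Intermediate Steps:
(15066/18578)/40621 - 1*(-3) = (15066*(1/18578))*(1/40621) + 3 = (7533/9289)*(1/40621) + 3 = 7533/377328469 + 3 = 1131992940/377328469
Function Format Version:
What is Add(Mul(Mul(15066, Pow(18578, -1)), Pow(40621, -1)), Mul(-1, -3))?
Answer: Rational(1131992940, 377328469) ≈ 3.0000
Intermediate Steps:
Add(Mul(Mul(15066, Pow(18578, -1)), Pow(40621, -1)), Mul(-1, -3)) = Add(Mul(Mul(15066, Rational(1, 18578)), Rational(1, 40621)), 3) = Add(Mul(Rational(7533, 9289), Rational(1, 40621)), 3) = Add(Rational(7533, 377328469), 3) = Rational(1131992940, 377328469)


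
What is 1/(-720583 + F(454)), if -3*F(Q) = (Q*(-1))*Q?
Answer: -3/1955633 ≈ -1.5340e-6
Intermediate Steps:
F(Q) = Q**2/3 (F(Q) = -Q*(-1)*Q/3 = -(-Q)*Q/3 = -(-1)*Q**2/3 = Q**2/3)
1/(-720583 + F(454)) = 1/(-720583 + (1/3)*454**2) = 1/(-720583 + (1/3)*206116) = 1/(-720583 + 206116/3) = 1/(-1955633/3) = -3/1955633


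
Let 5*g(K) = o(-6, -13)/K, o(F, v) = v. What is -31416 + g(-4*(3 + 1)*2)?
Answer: -5026547/160 ≈ -31416.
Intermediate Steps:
g(K) = -13/(5*K) (g(K) = (-13/K)/5 = -13/(5*K))
-31416 + g(-4*(3 + 1)*2) = -31416 - 13*(-1/(8*(3 + 1)))/5 = -31416 - 13/(5*(-4*4*2)) = -31416 - 13/(5*((-16*2))) = -31416 - 13/5/(-32) = -31416 - 13/5*(-1/32) = -31416 + 13/160 = -5026547/160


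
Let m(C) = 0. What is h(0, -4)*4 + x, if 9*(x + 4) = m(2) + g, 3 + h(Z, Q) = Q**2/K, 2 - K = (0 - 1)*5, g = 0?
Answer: -48/7 ≈ -6.8571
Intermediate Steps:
K = 7 (K = 2 - (0 - 1)*5 = 2 - (-1)*5 = 2 - 1*(-5) = 2 + 5 = 7)
h(Z, Q) = -3 + Q**2/7
x = -4 (x = -4 + (0 + 0)/9 = -4 + (1/9)*0 = -4 + 0 = -4)
h(0, -4)*4 + x = (-3 + (1/7)*(-4)**2)*4 - 4 = (-3 + (1/7)*16)*4 - 4 = (-3 + 16/7)*4 - 4 = -5/7*4 - 4 = -20/7 - 4 = -48/7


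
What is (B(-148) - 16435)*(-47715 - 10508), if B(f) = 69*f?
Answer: 1551468281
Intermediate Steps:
(B(-148) - 16435)*(-47715 - 10508) = (69*(-148) - 16435)*(-47715 - 10508) = (-10212 - 16435)*(-58223) = -26647*(-58223) = 1551468281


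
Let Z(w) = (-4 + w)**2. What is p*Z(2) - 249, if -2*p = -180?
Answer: 111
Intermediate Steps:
p = 90 (p = -1/2*(-180) = 90)
p*Z(2) - 249 = 90*(-4 + 2)**2 - 249 = 90*(-2)**2 - 249 = 90*4 - 249 = 360 - 249 = 111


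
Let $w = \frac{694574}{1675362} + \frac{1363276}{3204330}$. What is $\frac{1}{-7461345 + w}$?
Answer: $- \frac{447367726455}{3337964573144289364} \approx -1.3402 \cdot 10^{-7}$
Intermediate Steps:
$w = \frac{375802092611}{447367726455}$ ($w = 694574 \cdot \frac{1}{1675362} + 1363276 \cdot \frac{1}{3204330} = \frac{347287}{837681} + \frac{681638}{1602165} = \frac{375802092611}{447367726455} \approx 0.84003$)
$\frac{1}{-7461345 + w} = \frac{1}{-7461345 + \frac{375802092611}{447367726455}} = \frac{1}{- \frac{3337964573144289364}{447367726455}} = - \frac{447367726455}{3337964573144289364}$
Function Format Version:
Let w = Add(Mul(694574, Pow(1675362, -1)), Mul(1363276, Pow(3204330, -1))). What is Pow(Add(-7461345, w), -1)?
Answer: Rational(-447367726455, 3337964573144289364) ≈ -1.3402e-7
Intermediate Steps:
w = Rational(375802092611, 447367726455) (w = Add(Mul(694574, Rational(1, 1675362)), Mul(1363276, Rational(1, 3204330))) = Add(Rational(347287, 837681), Rational(681638, 1602165)) = Rational(375802092611, 447367726455) ≈ 0.84003)
Pow(Add(-7461345, w), -1) = Pow(Add(-7461345, Rational(375802092611, 447367726455)), -1) = Pow(Rational(-3337964573144289364, 447367726455), -1) = Rational(-447367726455, 3337964573144289364)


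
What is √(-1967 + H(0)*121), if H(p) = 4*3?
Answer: I*√515 ≈ 22.694*I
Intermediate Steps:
H(p) = 12
√(-1967 + H(0)*121) = √(-1967 + 12*121) = √(-1967 + 1452) = √(-515) = I*√515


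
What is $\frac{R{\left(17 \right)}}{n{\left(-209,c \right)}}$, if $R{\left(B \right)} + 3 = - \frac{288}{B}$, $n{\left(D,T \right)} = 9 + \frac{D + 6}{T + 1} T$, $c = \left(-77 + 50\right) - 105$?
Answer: $\frac{14803}{145163} \approx 0.10197$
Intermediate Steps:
$c = -132$ ($c = -27 - 105 = -132$)
$n{\left(D,T \right)} = 9 + \frac{T \left(6 + D\right)}{1 + T}$ ($n{\left(D,T \right)} = 9 + \frac{6 + D}{1 + T} T = 9 + \frac{T \left(6 + D\right)}{1 + T}$)
$R{\left(B \right)} = -3 - \frac{288}{B}$
$\frac{R{\left(17 \right)}}{n{\left(-209,c \right)}} = \frac{-3 - \frac{288}{17}}{\frac{1}{1 - 132} \left(9 + 15 \left(-132\right) - -27588\right)} = \frac{-3 - \frac{288}{17}}{\frac{1}{-131} \left(9 - 1980 + 27588\right)} = \frac{-3 - \frac{288}{17}}{\left(- \frac{1}{131}\right) 25617} = - \frac{339}{17 \left(- \frac{25617}{131}\right)} = \left(- \frac{339}{17}\right) \left(- \frac{131}{25617}\right) = \frac{14803}{145163}$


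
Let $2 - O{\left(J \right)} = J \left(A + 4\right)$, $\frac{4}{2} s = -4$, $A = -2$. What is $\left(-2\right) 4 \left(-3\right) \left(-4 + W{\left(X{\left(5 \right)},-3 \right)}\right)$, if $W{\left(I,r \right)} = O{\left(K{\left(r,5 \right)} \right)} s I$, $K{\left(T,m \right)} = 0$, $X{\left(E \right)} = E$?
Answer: $-576$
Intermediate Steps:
$s = -2$ ($s = \frac{1}{2} \left(-4\right) = -2$)
$O{\left(J \right)} = 2 - 2 J$ ($O{\left(J \right)} = 2 - J \left(-2 + 4\right) = 2 - J 2 = 2 - 2 J$)
$W{\left(I,r \right)} = - 4 I$ ($W{\left(I,r \right)} = \left(2 - 0\right) \left(-2\right) I = \left(2 + 0\right) \left(-2\right) I = 2 \left(-2\right) I = - 4 I$)
$\left(-2\right) 4 \left(-3\right) \left(-4 + W{\left(X{\left(5 \right)},-3 \right)}\right) = \left(-2\right) 4 \left(-3\right) \left(-4 - 20\right) = \left(-8\right) \left(-3\right) \left(-4 - 20\right) = 24 \left(-24\right) = -576$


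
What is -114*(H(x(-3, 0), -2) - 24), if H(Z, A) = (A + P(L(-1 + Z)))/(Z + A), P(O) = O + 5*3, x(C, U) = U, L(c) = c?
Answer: 3420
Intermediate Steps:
P(O) = 15 + O (P(O) = O + 15 = 15 + O)
H(Z, A) = (14 + A + Z)/(A + Z) (H(Z, A) = (A + (15 + (-1 + Z)))/(Z + A) = (A + (14 + Z))/(A + Z) = (14 + A + Z)/(A + Z))
-114*(H(x(-3, 0), -2) - 24) = -114*((14 - 2 + 0)/(-2 + 0) - 24) = -114*(12/(-2) - 24) = -114*(-½*12 - 24) = -114*(-6 - 24) = -114*(-30) = 3420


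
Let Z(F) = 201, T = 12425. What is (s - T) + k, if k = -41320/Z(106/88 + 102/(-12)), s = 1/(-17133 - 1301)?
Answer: -46799225531/3705234 ≈ -12631.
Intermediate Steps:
s = -1/18434 (s = 1/(-18434) = -1/18434 ≈ -5.4248e-5)
k = -41320/201 ≈ -205.57
(s - T) + k = (-1/18434 - 1*12425) - 41320/201 = (-1/18434 - 12425) - 41320/201 = -229042451/18434 - 41320/201 = -46799225531/3705234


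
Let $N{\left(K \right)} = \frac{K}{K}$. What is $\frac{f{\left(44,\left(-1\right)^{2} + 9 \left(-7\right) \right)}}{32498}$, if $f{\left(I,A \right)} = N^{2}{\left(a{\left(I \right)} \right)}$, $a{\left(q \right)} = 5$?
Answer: $\frac{1}{32498} \approx 3.0771 \cdot 10^{-5}$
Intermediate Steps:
$N{\left(K \right)} = 1$
$f{\left(I,A \right)} = 1$ ($f{\left(I,A \right)} = 1^{2} = 1$)
$\frac{f{\left(44,\left(-1\right)^{2} + 9 \left(-7\right) \right)}}{32498} = 1 \cdot \frac{1}{32498} = \frac{1}{32498}$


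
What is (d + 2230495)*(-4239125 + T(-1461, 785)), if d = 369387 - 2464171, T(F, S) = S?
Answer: -575189359740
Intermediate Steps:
d = -2094784
(d + 2230495)*(-4239125 + T(-1461, 785)) = (-2094784 + 2230495)*(-4239125 + 785) = 135711*(-4238340) = -575189359740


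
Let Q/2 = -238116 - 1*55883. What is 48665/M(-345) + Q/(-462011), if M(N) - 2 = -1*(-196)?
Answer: 2054562629/8316198 ≈ 247.06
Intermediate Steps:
Q = -587998 (Q = 2*(-238116 - 1*55883) = 2*(-238116 - 55883) = 2*(-293999) = -587998)
M(N) = 198 (M(N) = 2 - 1*(-196) = 2 + 196 = 198)
48665/M(-345) + Q/(-462011) = 48665/198 - 587998/(-462011) = 48665*(1/198) - 587998*(-1/462011) = 48665/198 + 587998/462011 = 2054562629/8316198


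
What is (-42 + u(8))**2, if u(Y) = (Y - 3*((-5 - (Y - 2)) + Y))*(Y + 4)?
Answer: 26244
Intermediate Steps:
u(Y) = (4 + Y)*(9 + Y) (u(Y) = (Y - 3*((-5 - (-2 + Y)) + Y))*(4 + Y) = (Y - 3*((-5 + (2 - Y)) + Y))*(4 + Y) = (Y - 3*((-3 - Y) + Y))*(4 + Y) = (Y - 3*(-3))*(4 + Y) = (Y + 9)*(4 + Y) = (9 + Y)*(4 + Y) = (4 + Y)*(9 + Y))
(-42 + u(8))**2 = (-42 + (36 + 8**2 + 13*8))**2 = (-42 + (36 + 64 + 104))**2 = (-42 + 204)**2 = 162**2 = 26244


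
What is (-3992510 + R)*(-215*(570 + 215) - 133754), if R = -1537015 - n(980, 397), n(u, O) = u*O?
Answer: 1790543601465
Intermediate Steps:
n(u, O) = O*u
R = -1926075 (R = -1537015 - 397*980 = -1537015 - 1*389060 = -1537015 - 389060 = -1926075)
(-3992510 + R)*(-215*(570 + 215) - 133754) = (-3992510 - 1926075)*(-215*(570 + 215) - 133754) = -5918585*(-215*785 - 133754) = -5918585*(-168775 - 133754) = -5918585*(-302529) = 1790543601465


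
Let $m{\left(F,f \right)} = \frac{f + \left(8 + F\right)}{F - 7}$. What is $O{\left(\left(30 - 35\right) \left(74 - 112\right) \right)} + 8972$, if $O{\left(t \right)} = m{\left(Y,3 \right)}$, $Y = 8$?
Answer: $8991$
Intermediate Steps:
$m{\left(F,f \right)} = \frac{8 + F + f}{-7 + F}$
$O{\left(t \right)} = 19$ ($O{\left(t \right)} = \frac{8 + 8 + 3}{-7 + 8} = 1^{-1} \cdot 19 = 1 \cdot 19 = 19$)
$O{\left(\left(30 - 35\right) \left(74 - 112\right) \right)} + 8972 = 19 + 8972 = 8991$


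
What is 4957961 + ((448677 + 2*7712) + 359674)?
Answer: 5781736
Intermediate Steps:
4957961 + ((448677 + 2*7712) + 359674) = 4957961 + ((448677 + 15424) + 359674) = 4957961 + (464101 + 359674) = 4957961 + 823775 = 5781736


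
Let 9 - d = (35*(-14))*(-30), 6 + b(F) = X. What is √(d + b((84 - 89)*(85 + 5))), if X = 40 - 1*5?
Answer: I*√14662 ≈ 121.09*I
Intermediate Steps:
X = 35 (X = 40 - 5 = 35)
b(F) = 29 (b(F) = -6 + 35 = 29)
d = -14691 (d = 9 - 35*(-14)*(-30) = 9 - (-490)*(-30) = 9 - 1*14700 = 9 - 14700 = -14691)
√(d + b((84 - 89)*(85 + 5))) = √(-14691 + 29) = √(-14662) = I*√14662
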